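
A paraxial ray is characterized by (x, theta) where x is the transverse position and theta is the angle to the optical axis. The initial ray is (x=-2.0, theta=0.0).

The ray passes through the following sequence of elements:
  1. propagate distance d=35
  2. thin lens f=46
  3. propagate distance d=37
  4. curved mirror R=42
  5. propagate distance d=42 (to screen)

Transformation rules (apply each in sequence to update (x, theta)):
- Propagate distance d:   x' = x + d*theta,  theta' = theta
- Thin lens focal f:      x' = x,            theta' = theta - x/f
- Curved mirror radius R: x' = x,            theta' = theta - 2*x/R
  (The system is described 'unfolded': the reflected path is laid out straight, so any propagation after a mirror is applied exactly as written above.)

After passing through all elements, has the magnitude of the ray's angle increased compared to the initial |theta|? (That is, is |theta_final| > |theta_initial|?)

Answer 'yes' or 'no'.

Initial: x=-2.0000 theta=0.0000
After 1 (propagate distance d=35): x=-2.0000 theta=0.0000
After 2 (thin lens f=46): x=-2.0000 theta=1/23 (≈0.0435)
After 3 (propagate distance d=37): x=-9/23 (≈-0.3913) theta=1/23 (≈0.0435)
After 4 (curved mirror R=42): x=-9/23 (≈-0.3913) theta=10/161 (≈0.0621)
After 5 (propagate distance d=42 (to screen)): x=51/23 (≈2.2174) theta=10/161 (≈0.0621)
|theta_initial|=0.0000 |theta_final|=10/161 (≈0.0621) -> increased

Answer: yes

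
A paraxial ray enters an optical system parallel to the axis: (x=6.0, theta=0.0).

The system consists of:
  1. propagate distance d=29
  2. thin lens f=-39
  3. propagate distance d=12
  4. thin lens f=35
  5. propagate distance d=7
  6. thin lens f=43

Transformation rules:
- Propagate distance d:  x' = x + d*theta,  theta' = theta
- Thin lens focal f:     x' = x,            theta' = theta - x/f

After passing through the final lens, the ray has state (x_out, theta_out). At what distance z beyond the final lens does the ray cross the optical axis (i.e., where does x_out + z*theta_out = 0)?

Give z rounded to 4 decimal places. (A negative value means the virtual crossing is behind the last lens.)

Answer: 30.4697

Derivation:
Initial: x=6.0000 theta=0.0000
After 1 (propagate distance d=29): x=6.0000 theta=0.0000
After 2 (thin lens f=-39): x=6.0000 theta=2/13 (≈0.1538)
After 3 (propagate distance d=12): x=102/13 (≈7.8462) theta=2/13 (≈0.1538)
After 4 (thin lens f=35): x=102/13 (≈7.8462) theta=-32/455 (≈-0.0703)
After 5 (propagate distance d=7): x=478/65 (≈7.3538) theta=-32/455 (≈-0.0703)
After 6 (thin lens f=43): x=478/65 (≈7.3538) theta=-4722/19565 (≈-0.2413)
z_focus = -x_out/theta_out = -(478/65)/(-4722/19565) = 71939/2361 ≈ 30.4697
Rounded to 4 decimal places: z = 30.4697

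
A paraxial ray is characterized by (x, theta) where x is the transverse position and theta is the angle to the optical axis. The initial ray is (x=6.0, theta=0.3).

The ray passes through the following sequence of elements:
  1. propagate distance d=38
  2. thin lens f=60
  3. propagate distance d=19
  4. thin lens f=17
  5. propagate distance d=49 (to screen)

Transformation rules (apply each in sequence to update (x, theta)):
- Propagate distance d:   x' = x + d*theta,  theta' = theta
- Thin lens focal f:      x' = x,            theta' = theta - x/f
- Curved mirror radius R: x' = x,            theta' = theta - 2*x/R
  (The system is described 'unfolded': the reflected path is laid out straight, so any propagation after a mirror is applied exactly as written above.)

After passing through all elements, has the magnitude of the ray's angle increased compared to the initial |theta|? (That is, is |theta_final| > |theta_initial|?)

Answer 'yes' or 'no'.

Answer: yes

Derivation:
Initial: x=6.0000 theta=0.3000
After 1 (propagate distance d=38): x=17.4000 theta=0.3000
After 2 (thin lens f=60): x=17.4000 theta=0.0100
After 3 (propagate distance d=19): x=17.5900 theta=0.0100
After 4 (thin lens f=17): x=17.5900 theta=-871/850 (≈-1.0247)
After 5 (propagate distance d=49 (to screen)): x=-11091/340 (≈-32.6206) theta=-871/850 (≈-1.0247)
|theta_initial|=0.3000 |theta_final|=871/850 (≈1.0247) -> increased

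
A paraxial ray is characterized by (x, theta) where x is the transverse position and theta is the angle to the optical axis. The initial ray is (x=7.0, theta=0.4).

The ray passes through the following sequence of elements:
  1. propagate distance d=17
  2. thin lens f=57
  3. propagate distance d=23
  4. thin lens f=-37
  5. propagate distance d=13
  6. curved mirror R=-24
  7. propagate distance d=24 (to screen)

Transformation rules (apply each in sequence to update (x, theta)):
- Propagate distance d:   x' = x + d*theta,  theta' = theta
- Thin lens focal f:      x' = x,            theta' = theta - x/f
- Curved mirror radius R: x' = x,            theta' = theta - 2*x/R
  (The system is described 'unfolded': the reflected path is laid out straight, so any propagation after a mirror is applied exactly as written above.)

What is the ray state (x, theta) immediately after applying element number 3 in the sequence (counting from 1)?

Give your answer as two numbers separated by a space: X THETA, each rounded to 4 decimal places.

Answer: 17.4316 0.1579

Derivation:
Initial: x=7.0000 theta=0.4000
After 1 (propagate distance d=17): x=13.8000 theta=0.4000
After 2 (thin lens f=57): x=13.8000 theta=3/19 (≈0.1579)
After 3 (propagate distance d=23): x=1656/95 (≈17.4316) theta=3/19 (≈0.1579)
Rounded to 4 decimal places: x = 17.4316, theta = 0.1579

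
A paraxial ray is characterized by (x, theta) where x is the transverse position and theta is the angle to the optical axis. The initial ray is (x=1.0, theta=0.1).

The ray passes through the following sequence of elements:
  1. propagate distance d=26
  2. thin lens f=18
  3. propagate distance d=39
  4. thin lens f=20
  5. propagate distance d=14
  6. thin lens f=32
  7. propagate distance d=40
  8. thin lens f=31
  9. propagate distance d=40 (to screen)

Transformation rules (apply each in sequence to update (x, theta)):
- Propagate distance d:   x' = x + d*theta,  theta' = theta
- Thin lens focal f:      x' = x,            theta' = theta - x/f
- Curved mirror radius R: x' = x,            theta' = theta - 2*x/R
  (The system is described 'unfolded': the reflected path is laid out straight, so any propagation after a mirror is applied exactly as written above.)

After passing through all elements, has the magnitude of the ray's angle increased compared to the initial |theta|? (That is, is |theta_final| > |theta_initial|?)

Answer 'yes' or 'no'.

Answer: no

Derivation:
Initial: x=1.0000 theta=0.1000
After 1 (propagate distance d=26): x=3.6000 theta=0.1000
After 2 (thin lens f=18): x=3.6000 theta=-0.1000
After 3 (propagate distance d=39): x=-0.3000 theta=-0.1000
After 4 (thin lens f=20): x=-0.3000 theta=-0.0850
After 5 (propagate distance d=14): x=-1.4900 theta=-0.0850
After 6 (thin lens f=32): x=-1.4900 theta=-123/3200 (≈-0.0384)
After 7 (propagate distance d=40): x=-3.0275 theta=-123/3200 (≈-0.0384)
After 8 (thin lens f=31): x=-3.0275 theta=235/3968 (≈0.0592)
After 9 (propagate distance d=40 (to screen)): x=-4083/6200 (≈-0.6585) theta=235/3968 (≈0.0592)
|theta_initial|=0.1000 |theta_final|=235/3968 (≈0.0592) -> not increased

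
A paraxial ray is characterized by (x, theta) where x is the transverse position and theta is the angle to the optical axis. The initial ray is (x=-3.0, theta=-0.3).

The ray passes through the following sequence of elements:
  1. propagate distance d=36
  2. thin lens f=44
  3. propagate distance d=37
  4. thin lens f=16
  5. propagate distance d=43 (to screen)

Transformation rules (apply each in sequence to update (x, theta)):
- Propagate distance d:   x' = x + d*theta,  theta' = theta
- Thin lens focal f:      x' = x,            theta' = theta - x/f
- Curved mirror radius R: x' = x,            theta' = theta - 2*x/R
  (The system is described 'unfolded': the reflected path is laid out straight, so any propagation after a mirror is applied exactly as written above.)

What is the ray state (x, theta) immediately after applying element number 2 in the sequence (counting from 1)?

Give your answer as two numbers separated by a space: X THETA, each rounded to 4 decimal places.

Answer: -13.8000 0.0136

Derivation:
Initial: x=-3.0000 theta=-0.3000
After 1 (propagate distance d=36): x=-13.8000 theta=-0.3000
After 2 (thin lens f=44): x=-13.8000 theta=3/220 (≈0.0136)
Rounded to 4 decimal places: x = -13.8000, theta = 0.0136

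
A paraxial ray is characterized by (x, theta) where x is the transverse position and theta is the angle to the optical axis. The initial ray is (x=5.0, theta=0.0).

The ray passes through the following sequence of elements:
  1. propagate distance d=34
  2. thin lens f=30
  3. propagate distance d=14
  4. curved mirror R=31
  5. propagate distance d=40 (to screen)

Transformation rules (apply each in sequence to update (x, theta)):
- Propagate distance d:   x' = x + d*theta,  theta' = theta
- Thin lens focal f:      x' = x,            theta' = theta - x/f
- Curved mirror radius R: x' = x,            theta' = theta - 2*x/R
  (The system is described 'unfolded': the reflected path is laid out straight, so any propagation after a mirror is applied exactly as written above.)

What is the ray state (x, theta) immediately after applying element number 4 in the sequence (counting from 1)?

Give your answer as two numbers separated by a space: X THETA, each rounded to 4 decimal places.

Answer: 2.6667 -0.3387

Derivation:
Initial: x=5.0000 theta=0.0000
After 1 (propagate distance d=34): x=5.0000 theta=0.0000
After 2 (thin lens f=30): x=5.0000 theta=-1/6 (≈-0.1667)
After 3 (propagate distance d=14): x=8/3 (≈2.6667) theta=-1/6 (≈-0.1667)
After 4 (curved mirror R=31): x=8/3 (≈2.6667) theta=-21/62 (≈-0.3387)
Rounded to 4 decimal places: x = 2.6667, theta = -0.3387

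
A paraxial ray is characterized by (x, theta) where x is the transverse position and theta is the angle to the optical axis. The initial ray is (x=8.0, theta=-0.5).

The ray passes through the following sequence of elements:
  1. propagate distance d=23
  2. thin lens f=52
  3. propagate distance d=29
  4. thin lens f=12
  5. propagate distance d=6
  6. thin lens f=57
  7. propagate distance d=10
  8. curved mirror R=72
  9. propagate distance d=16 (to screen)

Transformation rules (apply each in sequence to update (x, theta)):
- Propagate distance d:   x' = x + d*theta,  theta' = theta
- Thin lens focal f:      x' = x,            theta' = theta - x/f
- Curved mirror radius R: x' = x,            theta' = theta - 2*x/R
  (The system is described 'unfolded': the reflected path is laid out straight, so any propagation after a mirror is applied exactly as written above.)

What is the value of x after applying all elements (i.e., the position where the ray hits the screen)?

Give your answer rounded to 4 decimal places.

Initial: x=8.0000 theta=-0.5000
After 1 (propagate distance d=23): x=-3.5000 theta=-0.5000
After 2 (thin lens f=52): x=-3.5000 theta=-45/104 (≈-0.4327)
After 3 (propagate distance d=29): x=-1669/104 (≈-16.0481) theta=-45/104 (≈-0.4327)
After 4 (thin lens f=12): x=-1669/104 (≈-16.0481) theta=1129/1248 (≈0.9046)
After 5 (propagate distance d=6): x=-2209/208 (≈-10.6202) theta=1129/1248 (≈0.9046)
After 6 (thin lens f=57): x=-2209/208 (≈-10.6202) theta=8623/7904 (≈1.0910)
After 7 (propagate distance d=10): x=11/38 (≈0.2895) theta=8623/7904 (≈1.0910)
After 8 (curved mirror R=72): x=11/38 (≈0.2895) theta=77035/71136 (≈1.0829)
After 9 (propagate distance d=16 (to screen)): x=39161/2223 (≈17.6163) theta=77035/71136 (≈1.0829)
Rounded to 4 decimal places: x = 17.6163

Answer: 17.6163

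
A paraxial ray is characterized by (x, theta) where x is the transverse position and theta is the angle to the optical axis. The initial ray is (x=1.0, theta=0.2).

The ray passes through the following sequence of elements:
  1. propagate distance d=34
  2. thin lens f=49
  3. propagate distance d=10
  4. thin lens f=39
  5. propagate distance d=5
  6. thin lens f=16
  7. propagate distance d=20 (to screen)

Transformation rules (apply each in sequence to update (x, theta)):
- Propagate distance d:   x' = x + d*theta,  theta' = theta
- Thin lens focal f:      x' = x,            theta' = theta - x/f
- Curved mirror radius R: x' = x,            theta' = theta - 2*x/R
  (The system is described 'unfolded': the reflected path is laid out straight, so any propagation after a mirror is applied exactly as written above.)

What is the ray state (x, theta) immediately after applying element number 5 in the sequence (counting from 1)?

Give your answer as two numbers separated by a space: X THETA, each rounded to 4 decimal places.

Answer: 7.3599 -0.1696

Derivation:
Initial: x=1.0000 theta=0.2000
After 1 (propagate distance d=34): x=7.8000 theta=0.2000
After 2 (thin lens f=49): x=7.8000 theta=2/49 (≈0.0408)
After 3 (propagate distance d=10): x=2011/245 (≈8.2082) theta=2/49 (≈0.0408)
After 4 (thin lens f=39): x=2011/245 (≈8.2082) theta=-1621/9555 (≈-0.1696)
After 5 (propagate distance d=5): x=70324/9555 (≈7.3599) theta=-1621/9555 (≈-0.1696)
Rounded to 4 decimal places: x = 7.3599, theta = -0.1696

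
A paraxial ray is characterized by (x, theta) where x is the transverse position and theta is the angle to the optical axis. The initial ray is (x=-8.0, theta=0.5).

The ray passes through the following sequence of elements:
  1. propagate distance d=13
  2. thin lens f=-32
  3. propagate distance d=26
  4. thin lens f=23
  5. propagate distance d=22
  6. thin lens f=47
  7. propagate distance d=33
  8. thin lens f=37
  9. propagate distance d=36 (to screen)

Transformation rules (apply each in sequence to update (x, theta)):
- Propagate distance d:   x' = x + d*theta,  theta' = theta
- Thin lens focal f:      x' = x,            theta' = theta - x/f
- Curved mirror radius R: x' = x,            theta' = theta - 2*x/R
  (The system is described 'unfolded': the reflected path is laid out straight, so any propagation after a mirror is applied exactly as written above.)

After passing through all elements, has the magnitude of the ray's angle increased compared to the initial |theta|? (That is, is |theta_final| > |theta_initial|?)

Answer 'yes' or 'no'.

Answer: no

Derivation:
Initial: x=-8.0000 theta=0.5000
After 1 (propagate distance d=13): x=-1.5000 theta=0.5000
After 2 (thin lens f=-32): x=-1.5000 theta=29/64 (≈0.4531)
After 3 (propagate distance d=26): x=329/32 (≈10.2813) theta=29/64 (≈0.4531)
After 4 (thin lens f=23): x=329/32 (≈10.2813) theta=9/1472 (≈0.0061)
After 5 (propagate distance d=22): x=3833/368 (≈10.4158) theta=9/1472 (≈0.0061)
After 6 (thin lens f=47): x=3833/368 (≈10.4158) theta=-14909/69184 (≈-0.2155)
After 7 (propagate distance d=33): x=228607/69184 (≈3.3043) theta=-14909/69184 (≈-0.2155)
After 8 (thin lens f=37): x=228607/69184 (≈3.3043) theta=-48765/159988 (≈-0.3048)
After 9 (propagate distance d=36 (to screen)): x=-19630181/2559808 (≈-7.6686) theta=-48765/159988 (≈-0.3048)
|theta_initial|=0.5000 |theta_final|=48765/159988 (≈0.3048) -> not increased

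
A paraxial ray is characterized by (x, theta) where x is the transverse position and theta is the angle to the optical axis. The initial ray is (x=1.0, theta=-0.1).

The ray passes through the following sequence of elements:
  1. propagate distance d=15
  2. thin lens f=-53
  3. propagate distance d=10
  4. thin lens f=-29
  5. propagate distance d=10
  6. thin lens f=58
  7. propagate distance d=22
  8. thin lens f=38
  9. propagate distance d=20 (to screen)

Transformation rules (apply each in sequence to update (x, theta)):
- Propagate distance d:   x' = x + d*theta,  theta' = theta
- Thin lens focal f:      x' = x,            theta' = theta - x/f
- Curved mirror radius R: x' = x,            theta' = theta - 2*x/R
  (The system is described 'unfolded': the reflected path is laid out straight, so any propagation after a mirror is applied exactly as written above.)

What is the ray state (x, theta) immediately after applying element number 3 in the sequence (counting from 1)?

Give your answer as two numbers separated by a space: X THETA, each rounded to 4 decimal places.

Initial: x=1.0000 theta=-0.1000
After 1 (propagate distance d=15): x=-0.5000 theta=-0.1000
After 2 (thin lens f=-53): x=-0.5000 theta=-29/265 (≈-0.1094)
After 3 (propagate distance d=10): x=-169/106 (≈-1.5943) theta=-29/265 (≈-0.1094)
Rounded to 4 decimal places: x = -1.5943, theta = -0.1094

Answer: -1.5943 -0.1094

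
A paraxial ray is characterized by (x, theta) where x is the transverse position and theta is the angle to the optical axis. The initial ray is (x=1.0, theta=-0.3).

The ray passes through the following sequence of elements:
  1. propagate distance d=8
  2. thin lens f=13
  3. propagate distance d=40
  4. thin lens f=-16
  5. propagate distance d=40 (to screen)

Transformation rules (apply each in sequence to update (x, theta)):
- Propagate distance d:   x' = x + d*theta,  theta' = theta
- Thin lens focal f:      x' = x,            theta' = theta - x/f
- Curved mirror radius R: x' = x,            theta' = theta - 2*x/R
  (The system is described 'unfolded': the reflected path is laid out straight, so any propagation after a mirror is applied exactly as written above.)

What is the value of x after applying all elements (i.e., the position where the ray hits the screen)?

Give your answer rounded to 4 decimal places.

Initial: x=1.0000 theta=-0.3000
After 1 (propagate distance d=8): x=-1.4000 theta=-0.3000
After 2 (thin lens f=13): x=-1.4000 theta=-5/26 (≈-0.1923)
After 3 (propagate distance d=40): x=-591/65 (≈-9.0923) theta=-5/26 (≈-0.1923)
After 4 (thin lens f=-16): x=-591/65 (≈-9.0923) theta=-791/1040 (≈-0.7606)
After 5 (propagate distance d=40 (to screen)): x=-5137/130 (≈-39.5154) theta=-791/1040 (≈-0.7606)
Rounded to 4 decimal places: x = -39.5154

Answer: -39.5154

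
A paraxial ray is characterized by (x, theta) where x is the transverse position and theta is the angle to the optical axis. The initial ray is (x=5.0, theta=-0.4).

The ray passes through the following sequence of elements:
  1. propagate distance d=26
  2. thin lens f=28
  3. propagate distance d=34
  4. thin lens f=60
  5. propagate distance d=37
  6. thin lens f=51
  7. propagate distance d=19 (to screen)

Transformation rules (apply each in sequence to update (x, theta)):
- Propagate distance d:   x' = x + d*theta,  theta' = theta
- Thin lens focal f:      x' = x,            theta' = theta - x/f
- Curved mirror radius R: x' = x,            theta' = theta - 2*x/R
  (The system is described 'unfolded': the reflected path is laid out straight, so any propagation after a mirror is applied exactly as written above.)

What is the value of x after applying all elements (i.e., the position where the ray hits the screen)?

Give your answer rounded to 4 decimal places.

Answer: -7.7972

Derivation:
Initial: x=5.0000 theta=-0.4000
After 1 (propagate distance d=26): x=-5.4000 theta=-0.4000
After 2 (thin lens f=28): x=-5.4000 theta=-29/140 (≈-0.2071)
After 3 (propagate distance d=34): x=-871/70 (≈-12.4429) theta=-29/140 (≈-0.2071)
After 4 (thin lens f=60): x=-871/70 (≈-12.4429) theta=1/4200 (≈0.0002)
After 5 (propagate distance d=37): x=-52223/4200 (≈-12.4340) theta=1/4200 (≈0.0002)
After 6 (thin lens f=51): x=-52223/4200 (≈-12.4340) theta=26137/107100 (≈0.2440)
After 7 (propagate distance d=19 (to screen)): x=-1670167/214200 (≈-7.7972) theta=26137/107100 (≈0.2440)
Rounded to 4 decimal places: x = -7.7972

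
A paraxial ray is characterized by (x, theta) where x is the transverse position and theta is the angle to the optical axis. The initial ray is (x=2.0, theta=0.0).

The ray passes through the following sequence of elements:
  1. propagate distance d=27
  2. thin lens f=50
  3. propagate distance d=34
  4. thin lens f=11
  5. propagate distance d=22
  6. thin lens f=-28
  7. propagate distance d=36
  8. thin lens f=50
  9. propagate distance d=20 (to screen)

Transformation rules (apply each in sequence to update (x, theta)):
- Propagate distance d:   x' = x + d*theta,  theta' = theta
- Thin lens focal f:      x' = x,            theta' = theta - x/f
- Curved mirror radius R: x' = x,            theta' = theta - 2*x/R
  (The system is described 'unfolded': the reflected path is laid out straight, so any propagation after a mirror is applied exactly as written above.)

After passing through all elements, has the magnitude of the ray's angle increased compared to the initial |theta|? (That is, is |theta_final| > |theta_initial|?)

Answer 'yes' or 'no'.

Answer: yes

Derivation:
Initial: x=2.0000 theta=0.0000
After 1 (propagate distance d=27): x=2.0000 theta=0.0000
After 2 (thin lens f=50): x=2.0000 theta=-0.0400
After 3 (propagate distance d=34): x=0.6400 theta=-0.0400
After 4 (thin lens f=11): x=0.6400 theta=-27/275 (≈-0.0982)
After 5 (propagate distance d=22): x=-1.5200 theta=-27/275 (≈-0.0982)
After 6 (thin lens f=-28): x=-1.5200 theta=-587/3850 (≈-0.1525)
After 7 (propagate distance d=36): x=-13492/1925 (≈-7.0088) theta=-587/3850 (≈-0.1525)
After 8 (thin lens f=50): x=-13492/1925 (≈-7.0088) theta=-169/13750 (≈-0.0123)
After 9 (propagate distance d=20 (to screen)): x=-69826/9625 (≈-7.2546) theta=-169/13750 (≈-0.0123)
|theta_initial|=0.0000 |theta_final|=169/13750 (≈0.0123) -> increased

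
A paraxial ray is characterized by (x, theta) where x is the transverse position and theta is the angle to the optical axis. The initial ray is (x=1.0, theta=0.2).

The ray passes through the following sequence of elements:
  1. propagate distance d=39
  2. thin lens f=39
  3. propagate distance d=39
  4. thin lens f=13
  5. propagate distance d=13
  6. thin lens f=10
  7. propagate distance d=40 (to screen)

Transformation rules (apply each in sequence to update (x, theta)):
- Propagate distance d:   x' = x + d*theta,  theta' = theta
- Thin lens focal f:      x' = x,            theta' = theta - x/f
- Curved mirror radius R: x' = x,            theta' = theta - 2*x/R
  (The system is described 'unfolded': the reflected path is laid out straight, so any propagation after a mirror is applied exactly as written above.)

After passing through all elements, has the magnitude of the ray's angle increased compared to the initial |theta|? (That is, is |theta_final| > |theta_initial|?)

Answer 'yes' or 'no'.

Answer: yes

Derivation:
Initial: x=1.0000 theta=0.2000
After 1 (propagate distance d=39): x=8.8000 theta=0.2000
After 2 (thin lens f=39): x=8.8000 theta=-1/39 (≈-0.0256)
After 3 (propagate distance d=39): x=7.8000 theta=-1/39 (≈-0.0256)
After 4 (thin lens f=13): x=7.8000 theta=-122/195 (≈-0.6256)
After 5 (propagate distance d=13): x=-1/3 (≈-0.3333) theta=-122/195 (≈-0.6256)
After 6 (thin lens f=10): x=-1/3 (≈-0.3333) theta=-77/130 (≈-0.5923)
After 7 (propagate distance d=40 (to screen)): x=-937/39 (≈-24.0256) theta=-77/130 (≈-0.5923)
|theta_initial|=0.2000 |theta_final|=77/130 (≈0.5923) -> increased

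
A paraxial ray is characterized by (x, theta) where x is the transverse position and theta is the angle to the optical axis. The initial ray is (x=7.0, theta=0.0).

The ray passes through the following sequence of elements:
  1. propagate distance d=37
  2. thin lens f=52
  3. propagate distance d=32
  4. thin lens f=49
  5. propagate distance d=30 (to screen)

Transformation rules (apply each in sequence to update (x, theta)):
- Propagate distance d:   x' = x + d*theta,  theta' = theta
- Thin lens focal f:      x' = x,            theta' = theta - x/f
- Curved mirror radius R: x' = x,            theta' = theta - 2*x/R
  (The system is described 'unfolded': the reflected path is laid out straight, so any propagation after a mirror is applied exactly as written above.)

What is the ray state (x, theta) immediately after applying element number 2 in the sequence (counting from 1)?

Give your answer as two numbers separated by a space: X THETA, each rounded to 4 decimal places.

Initial: x=7.0000 theta=0.0000
After 1 (propagate distance d=37): x=7.0000 theta=0.0000
After 2 (thin lens f=52): x=7.0000 theta=-7/52 (≈-0.1346)
Rounded to 4 decimal places: x = 7.0000, theta = -0.1346

Answer: 7.0000 -0.1346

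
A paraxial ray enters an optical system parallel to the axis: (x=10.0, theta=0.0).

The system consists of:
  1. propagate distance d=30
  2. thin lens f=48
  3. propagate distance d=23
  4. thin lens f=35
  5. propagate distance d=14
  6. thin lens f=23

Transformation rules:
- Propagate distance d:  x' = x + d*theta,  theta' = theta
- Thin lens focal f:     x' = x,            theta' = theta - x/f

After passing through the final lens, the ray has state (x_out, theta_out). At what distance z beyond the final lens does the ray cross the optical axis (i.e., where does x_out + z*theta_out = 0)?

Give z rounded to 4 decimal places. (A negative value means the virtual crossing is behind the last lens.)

Initial: x=10.0000 theta=0.0000
After 1 (propagate distance d=30): x=10.0000 theta=0.0000
After 2 (thin lens f=48): x=10.0000 theta=-5/24 (≈-0.2083)
After 3 (propagate distance d=23): x=125/24 (≈5.2083) theta=-5/24 (≈-0.2083)
After 4 (thin lens f=35): x=125/24 (≈5.2083) theta=-5/14 (≈-0.3571)
After 5 (propagate distance d=14): x=5/24 (≈0.2083) theta=-5/14 (≈-0.3571)
After 6 (thin lens f=23): x=5/24 (≈0.2083) theta=-1415/3864 (≈-0.3662)
z_focus = -x_out/theta_out = -(5/24)/(-1415/3864) = 161/283 ≈ 0.5689
Rounded to 4 decimal places: z = 0.5689

Answer: 0.5689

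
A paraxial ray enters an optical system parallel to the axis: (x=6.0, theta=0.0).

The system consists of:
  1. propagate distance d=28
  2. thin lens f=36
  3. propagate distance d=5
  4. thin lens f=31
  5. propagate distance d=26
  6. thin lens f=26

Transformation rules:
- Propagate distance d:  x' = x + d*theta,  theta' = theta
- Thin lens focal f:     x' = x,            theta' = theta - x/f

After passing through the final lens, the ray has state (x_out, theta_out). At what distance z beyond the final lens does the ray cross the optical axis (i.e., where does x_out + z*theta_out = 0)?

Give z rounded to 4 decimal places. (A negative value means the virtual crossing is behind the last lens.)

Answer: -17.6129

Derivation:
Initial: x=6.0000 theta=0.0000
After 1 (propagate distance d=28): x=6.0000 theta=0.0000
After 2 (thin lens f=36): x=6.0000 theta=-1/6 (≈-0.1667)
After 3 (propagate distance d=5): x=31/6 (≈5.1667) theta=-1/6 (≈-0.1667)
After 4 (thin lens f=31): x=31/6 (≈5.1667) theta=-1/3 (≈-0.3333)
After 5 (propagate distance d=26): x=-3.5000 theta=-1/3 (≈-0.3333)
After 6 (thin lens f=26): x=-3.5000 theta=-31/156 (≈-0.1987)
z_focus = -x_out/theta_out = -(-3.5000)/(-31/156) = -546/31 ≈ -17.6129
Rounded to 4 decimal places: z = -17.6129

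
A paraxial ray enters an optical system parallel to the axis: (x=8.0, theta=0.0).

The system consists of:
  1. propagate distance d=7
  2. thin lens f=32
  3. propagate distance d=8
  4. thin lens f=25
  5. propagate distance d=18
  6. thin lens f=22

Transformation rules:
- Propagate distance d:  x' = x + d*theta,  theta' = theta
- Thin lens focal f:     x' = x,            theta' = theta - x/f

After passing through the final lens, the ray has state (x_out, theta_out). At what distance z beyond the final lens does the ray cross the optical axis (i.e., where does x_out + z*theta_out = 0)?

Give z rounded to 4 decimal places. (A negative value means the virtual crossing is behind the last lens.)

Initial: x=8.0000 theta=0.0000
After 1 (propagate distance d=7): x=8.0000 theta=0.0000
After 2 (thin lens f=32): x=8.0000 theta=-0.2500
After 3 (propagate distance d=8): x=6.0000 theta=-0.2500
After 4 (thin lens f=25): x=6.0000 theta=-0.4900
After 5 (propagate distance d=18): x=-2.8200 theta=-0.4900
After 6 (thin lens f=22): x=-2.8200 theta=-199/550 (≈-0.3618)
z_focus = -x_out/theta_out = -(-2.8200)/(-199/550) = -1551/199 ≈ -7.7940
Rounded to 4 decimal places: z = -7.7940

Answer: -7.7940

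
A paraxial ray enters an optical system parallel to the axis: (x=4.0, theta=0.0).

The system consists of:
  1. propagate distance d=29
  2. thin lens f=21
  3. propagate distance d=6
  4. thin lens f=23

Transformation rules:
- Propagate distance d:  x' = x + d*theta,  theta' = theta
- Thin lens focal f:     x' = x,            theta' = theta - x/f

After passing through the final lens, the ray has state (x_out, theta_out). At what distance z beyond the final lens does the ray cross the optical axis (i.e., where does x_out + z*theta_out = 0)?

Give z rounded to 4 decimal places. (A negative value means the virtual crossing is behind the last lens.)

Initial: x=4.0000 theta=0.0000
After 1 (propagate distance d=29): x=4.0000 theta=0.0000
After 2 (thin lens f=21): x=4.0000 theta=-4/21 (≈-0.1905)
After 3 (propagate distance d=6): x=20/7 (≈2.8571) theta=-4/21 (≈-0.1905)
After 4 (thin lens f=23): x=20/7 (≈2.8571) theta=-152/483 (≈-0.3147)
z_focus = -x_out/theta_out = -(20/7)/(-152/483) = 345/38 ≈ 9.0789
Rounded to 4 decimal places: z = 9.0789

Answer: 9.0789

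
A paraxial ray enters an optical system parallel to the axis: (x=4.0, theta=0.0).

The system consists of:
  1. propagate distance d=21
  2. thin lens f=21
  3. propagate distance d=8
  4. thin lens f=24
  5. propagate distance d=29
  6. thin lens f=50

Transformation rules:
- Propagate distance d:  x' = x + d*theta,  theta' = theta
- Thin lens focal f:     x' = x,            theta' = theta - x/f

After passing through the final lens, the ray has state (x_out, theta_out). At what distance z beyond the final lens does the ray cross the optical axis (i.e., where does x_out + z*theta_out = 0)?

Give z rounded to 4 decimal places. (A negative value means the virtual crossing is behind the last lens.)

Answer: -34.9403

Derivation:
Initial: x=4.0000 theta=0.0000
After 1 (propagate distance d=21): x=4.0000 theta=0.0000
After 2 (thin lens f=21): x=4.0000 theta=-4/21 (≈-0.1905)
After 3 (propagate distance d=8): x=52/21 (≈2.4762) theta=-4/21 (≈-0.1905)
After 4 (thin lens f=24): x=52/21 (≈2.4762) theta=-37/126 (≈-0.2937)
After 5 (propagate distance d=29): x=-761/126 (≈-6.0397) theta=-37/126 (≈-0.2937)
After 6 (thin lens f=50): x=-761/126 (≈-6.0397) theta=-121/700 (≈-0.1729)
z_focus = -x_out/theta_out = -(-761/126)/(-121/700) = -38050/1089 ≈ -34.9403
Rounded to 4 decimal places: z = -34.9403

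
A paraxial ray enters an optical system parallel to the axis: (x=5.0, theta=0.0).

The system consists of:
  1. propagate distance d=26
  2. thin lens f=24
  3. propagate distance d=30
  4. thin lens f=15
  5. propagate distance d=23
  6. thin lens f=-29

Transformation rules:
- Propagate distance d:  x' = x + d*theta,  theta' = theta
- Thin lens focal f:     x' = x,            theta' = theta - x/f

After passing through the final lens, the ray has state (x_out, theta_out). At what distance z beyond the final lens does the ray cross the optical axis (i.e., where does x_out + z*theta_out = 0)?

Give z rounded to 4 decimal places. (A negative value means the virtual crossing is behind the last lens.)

Answer: -15.4355

Derivation:
Initial: x=5.0000 theta=0.0000
After 1 (propagate distance d=26): x=5.0000 theta=0.0000
After 2 (thin lens f=24): x=5.0000 theta=-5/24 (≈-0.2083)
After 3 (propagate distance d=30): x=-1.2500 theta=-5/24 (≈-0.2083)
After 4 (thin lens f=15): x=-1.2500 theta=-0.1250
After 5 (propagate distance d=23): x=-4.1250 theta=-0.1250
After 6 (thin lens f=-29): x=-4.1250 theta=-31/116 (≈-0.2672)
z_focus = -x_out/theta_out = -(-4.1250)/(-31/116) = -957/62 ≈ -15.4355
Rounded to 4 decimal places: z = -15.4355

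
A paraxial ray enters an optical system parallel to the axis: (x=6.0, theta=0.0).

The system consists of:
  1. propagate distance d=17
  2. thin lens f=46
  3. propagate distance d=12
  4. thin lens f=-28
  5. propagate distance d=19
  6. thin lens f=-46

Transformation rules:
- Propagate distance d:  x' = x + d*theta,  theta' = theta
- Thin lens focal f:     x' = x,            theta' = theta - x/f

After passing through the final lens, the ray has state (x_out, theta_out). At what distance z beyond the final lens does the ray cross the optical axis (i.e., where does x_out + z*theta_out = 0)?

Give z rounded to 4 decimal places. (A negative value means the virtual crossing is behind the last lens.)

Initial: x=6.0000 theta=0.0000
After 1 (propagate distance d=17): x=6.0000 theta=0.0000
After 2 (thin lens f=46): x=6.0000 theta=-3/23 (≈-0.1304)
After 3 (propagate distance d=12): x=102/23 (≈4.4348) theta=-3/23 (≈-0.1304)
After 4 (thin lens f=-28): x=102/23 (≈4.4348) theta=9/322 (≈0.0280)
After 5 (propagate distance d=19): x=1599/322 (≈4.9658) theta=9/322 (≈0.0280)
After 6 (thin lens f=-46): x=1599/322 (≈4.9658) theta=2013/14812 (≈0.1359)
z_focus = -x_out/theta_out = -(1599/322)/(2013/14812) = -24518/671 ≈ -36.5395
Rounded to 4 decimal places: z = -36.5395

Answer: -36.5395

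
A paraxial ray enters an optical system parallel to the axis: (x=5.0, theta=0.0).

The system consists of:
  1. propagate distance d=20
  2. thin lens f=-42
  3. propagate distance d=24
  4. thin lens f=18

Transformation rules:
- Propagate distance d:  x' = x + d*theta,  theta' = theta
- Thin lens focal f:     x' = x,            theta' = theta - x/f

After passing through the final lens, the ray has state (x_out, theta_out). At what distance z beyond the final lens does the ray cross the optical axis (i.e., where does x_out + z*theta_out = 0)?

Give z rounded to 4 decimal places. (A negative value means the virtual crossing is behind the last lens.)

Initial: x=5.0000 theta=0.0000
After 1 (propagate distance d=20): x=5.0000 theta=0.0000
After 2 (thin lens f=-42): x=5.0000 theta=5/42 (≈0.1190)
After 3 (propagate distance d=24): x=55/7 (≈7.8571) theta=5/42 (≈0.1190)
After 4 (thin lens f=18): x=55/7 (≈7.8571) theta=-20/63 (≈-0.3175)
z_focus = -x_out/theta_out = -(55/7)/(-20/63) = 24.7500
Rounded to 4 decimal places: z = 24.7500

Answer: 24.7500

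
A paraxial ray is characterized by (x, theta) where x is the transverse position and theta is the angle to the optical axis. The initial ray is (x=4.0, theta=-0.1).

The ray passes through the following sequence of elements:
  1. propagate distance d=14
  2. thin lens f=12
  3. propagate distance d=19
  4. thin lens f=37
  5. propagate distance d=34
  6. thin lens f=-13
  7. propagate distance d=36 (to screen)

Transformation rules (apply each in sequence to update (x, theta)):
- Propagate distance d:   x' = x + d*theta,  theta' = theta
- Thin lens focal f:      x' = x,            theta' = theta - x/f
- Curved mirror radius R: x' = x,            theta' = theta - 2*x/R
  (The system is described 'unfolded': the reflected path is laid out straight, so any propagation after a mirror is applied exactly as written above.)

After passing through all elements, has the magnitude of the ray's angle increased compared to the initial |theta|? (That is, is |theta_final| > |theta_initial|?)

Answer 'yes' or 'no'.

Answer: yes

Derivation:
Initial: x=4.0000 theta=-0.1000
After 1 (propagate distance d=14): x=2.6000 theta=-0.1000
After 2 (thin lens f=12): x=2.6000 theta=-19/60 (≈-0.3167)
After 3 (propagate distance d=19): x=-41/12 (≈-3.4167) theta=-19/60 (≈-0.3167)
After 4 (thin lens f=37): x=-41/12 (≈-3.4167) theta=-83/370 (≈-0.2243)
After 5 (propagate distance d=34): x=-24517/2220 (≈-11.0437) theta=-83/370 (≈-0.2243)
After 6 (thin lens f=-13): x=-24517/2220 (≈-11.0437) theta=-30991/28860 (≈-1.0738)
After 7 (propagate distance d=36 (to screen)): x=-1434397/28860 (≈-49.7019) theta=-30991/28860 (≈-1.0738)
|theta_initial|=0.1000 |theta_final|=30991/28860 (≈1.0738) -> increased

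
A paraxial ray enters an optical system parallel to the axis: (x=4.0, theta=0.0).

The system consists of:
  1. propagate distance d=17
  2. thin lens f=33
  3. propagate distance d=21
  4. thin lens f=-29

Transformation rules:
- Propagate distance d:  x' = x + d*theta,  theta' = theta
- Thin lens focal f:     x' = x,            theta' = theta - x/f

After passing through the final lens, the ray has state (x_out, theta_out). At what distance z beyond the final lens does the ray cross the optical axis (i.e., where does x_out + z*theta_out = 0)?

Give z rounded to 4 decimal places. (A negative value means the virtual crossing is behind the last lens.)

Answer: 20.4706

Derivation:
Initial: x=4.0000 theta=0.0000
After 1 (propagate distance d=17): x=4.0000 theta=0.0000
After 2 (thin lens f=33): x=4.0000 theta=-4/33 (≈-0.1212)
After 3 (propagate distance d=21): x=16/11 (≈1.4545) theta=-4/33 (≈-0.1212)
After 4 (thin lens f=-29): x=16/11 (≈1.4545) theta=-68/957 (≈-0.0711)
z_focus = -x_out/theta_out = -(16/11)/(-68/957) = 348/17 ≈ 20.4706
Rounded to 4 decimal places: z = 20.4706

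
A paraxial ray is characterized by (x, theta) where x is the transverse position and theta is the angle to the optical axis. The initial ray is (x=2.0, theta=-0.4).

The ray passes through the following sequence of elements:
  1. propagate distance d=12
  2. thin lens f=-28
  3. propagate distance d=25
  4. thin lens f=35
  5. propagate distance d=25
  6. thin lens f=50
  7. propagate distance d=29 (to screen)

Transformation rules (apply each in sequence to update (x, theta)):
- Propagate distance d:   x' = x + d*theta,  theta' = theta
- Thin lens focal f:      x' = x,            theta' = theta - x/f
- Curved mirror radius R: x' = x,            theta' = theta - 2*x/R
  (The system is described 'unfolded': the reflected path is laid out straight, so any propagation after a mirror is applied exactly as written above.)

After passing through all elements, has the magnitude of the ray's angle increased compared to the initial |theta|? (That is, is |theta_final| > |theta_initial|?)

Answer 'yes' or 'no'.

Initial: x=2.0000 theta=-0.4000
After 1 (propagate distance d=12): x=-2.8000 theta=-0.4000
After 2 (thin lens f=-28): x=-2.8000 theta=-0.5000
After 3 (propagate distance d=25): x=-15.3000 theta=-0.5000
After 4 (thin lens f=35): x=-15.3000 theta=-11/175 (≈-0.0629)
After 5 (propagate distance d=25): x=-1181/70 (≈-16.8714) theta=-11/175 (≈-0.0629)
After 6 (thin lens f=50): x=-1181/70 (≈-16.8714) theta=961/3500 (≈0.2746)
After 7 (propagate distance d=29 (to screen)): x=-31181/3500 (≈-8.9089) theta=961/3500 (≈0.2746)
|theta_initial|=0.4000 |theta_final|=961/3500 (≈0.2746) -> not increased

Answer: no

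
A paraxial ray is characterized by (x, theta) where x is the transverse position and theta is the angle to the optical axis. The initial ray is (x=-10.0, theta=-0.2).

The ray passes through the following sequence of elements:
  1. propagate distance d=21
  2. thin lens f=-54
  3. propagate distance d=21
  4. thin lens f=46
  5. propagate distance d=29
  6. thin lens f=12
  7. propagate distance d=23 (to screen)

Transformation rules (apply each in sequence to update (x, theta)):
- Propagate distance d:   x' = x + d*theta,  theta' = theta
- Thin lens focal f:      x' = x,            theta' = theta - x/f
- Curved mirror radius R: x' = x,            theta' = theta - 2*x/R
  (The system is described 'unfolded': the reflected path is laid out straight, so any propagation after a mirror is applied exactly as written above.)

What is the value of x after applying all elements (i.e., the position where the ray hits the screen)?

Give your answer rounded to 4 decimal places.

Initial: x=-10.0000 theta=-0.2000
After 1 (propagate distance d=21): x=-14.2000 theta=-0.2000
After 2 (thin lens f=-54): x=-14.2000 theta=-25/54 (≈-0.4630)
After 3 (propagate distance d=21): x=-2153/90 (≈-23.9222) theta=-25/54 (≈-0.4630)
After 4 (thin lens f=46): x=-2153/90 (≈-23.9222) theta=709/12420 (≈0.0571)
After 5 (propagate distance d=29): x=-276553/12420 (≈-22.2667) theta=709/12420 (≈0.0571)
After 6 (thin lens f=12): x=-276553/12420 (≈-22.2667) theta=285061/149040 (≈1.9126)
After 7 (propagate distance d=23 (to screen)): x=3237767/149040 (≈21.7241) theta=285061/149040 (≈1.9126)
Rounded to 4 decimal places: x = 21.7241

Answer: 21.7241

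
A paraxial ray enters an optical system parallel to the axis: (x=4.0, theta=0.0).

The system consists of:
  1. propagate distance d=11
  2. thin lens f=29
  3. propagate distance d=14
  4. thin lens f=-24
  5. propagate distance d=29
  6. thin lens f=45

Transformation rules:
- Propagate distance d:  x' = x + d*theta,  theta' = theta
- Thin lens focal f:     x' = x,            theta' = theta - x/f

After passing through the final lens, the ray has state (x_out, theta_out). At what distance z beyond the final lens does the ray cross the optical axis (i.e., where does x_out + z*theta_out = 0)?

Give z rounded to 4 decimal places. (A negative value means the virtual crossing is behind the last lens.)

Answer: 8.8393

Derivation:
Initial: x=4.0000 theta=0.0000
After 1 (propagate distance d=11): x=4.0000 theta=0.0000
After 2 (thin lens f=29): x=4.0000 theta=-4/29 (≈-0.1379)
After 3 (propagate distance d=14): x=60/29 (≈2.0690) theta=-4/29 (≈-0.1379)
After 4 (thin lens f=-24): x=60/29 (≈2.0690) theta=-3/58 (≈-0.0517)
After 5 (propagate distance d=29): x=33/58 (≈0.5690) theta=-3/58 (≈-0.0517)
After 6 (thin lens f=45): x=33/58 (≈0.5690) theta=-28/435 (≈-0.0644)
z_focus = -x_out/theta_out = -(33/58)/(-28/435) = 495/56 ≈ 8.8393
Rounded to 4 decimal places: z = 8.8393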